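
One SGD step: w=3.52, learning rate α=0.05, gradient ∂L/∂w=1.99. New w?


w_new = w - α·∇
= 3.52 - 0.05·1.99
= 3.52 - 0.0995
= 3.4205

3.4205


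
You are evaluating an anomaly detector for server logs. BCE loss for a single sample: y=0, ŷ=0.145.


BCE = -[y·ln(p) + (1-y)·ln(1-p)]
= -0 - 1·ln(1-0.145)
= -ln(0.855) = 0.1567

0.1567


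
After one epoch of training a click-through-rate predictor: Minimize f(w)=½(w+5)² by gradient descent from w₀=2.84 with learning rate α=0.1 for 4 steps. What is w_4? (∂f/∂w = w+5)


step 1: grad = 2.84+5 = 7.84; w = 2.84 - 0.1·(7.84) = 2.056
step 2: grad = 2.056+5 = 7.056; w = 2.056 - 0.1·(7.056) = 1.3504
step 3: grad = 1.3504+5 = 6.3504; w = 1.3504 - 0.1·(6.3504) = 0.71536
step 4: grad = 0.71536+5 = 5.71536; w = 0.71536 - 0.1·(5.71536) = 0.143824

0.143824


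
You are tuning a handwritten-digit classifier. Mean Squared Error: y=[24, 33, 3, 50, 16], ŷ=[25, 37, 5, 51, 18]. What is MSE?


Squared errors: (24-25)²=1, (33-37)²=16, (3-5)²=4, (50-51)²=1, (16-18)²=4
Sum = 26
MSE = 26/5 = 26/5

26/5


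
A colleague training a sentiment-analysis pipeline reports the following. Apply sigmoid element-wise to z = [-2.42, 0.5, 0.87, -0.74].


σ(-2.42) = 1/(1+e^2.42) = 0.0817
σ(0.5) = 1/(1+e^-0.5) = 0.6225
σ(0.87) = 1/(1+e^-0.87) = 0.7047
σ(-0.74) = 1/(1+e^0.74) = 0.323
result = [0.0817, 0.6225, 0.7047, 0.323]

[0.0817, 0.6225, 0.7047, 0.323]


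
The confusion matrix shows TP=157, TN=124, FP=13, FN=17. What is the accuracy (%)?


Accuracy = (TP+TN)/(TP+TN+FP+FN)
= (157+124)/(311)
= 281/311 = 90.35%

90.35%


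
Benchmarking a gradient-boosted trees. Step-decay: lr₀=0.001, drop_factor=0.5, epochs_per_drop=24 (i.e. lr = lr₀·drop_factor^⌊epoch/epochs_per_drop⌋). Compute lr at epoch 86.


n_drops = ⌊86/24⌋ = 3
lr = 0.001·0.5^3 = 0.001·0.125 = 0.000125

0.000125


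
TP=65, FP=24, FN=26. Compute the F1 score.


Precision = 65/89 = 0.7303
Recall = 65/91 = 0.7143
F1 = 2·P·R/(P+R) = 2·TP/(2·TP+FP+FN) = 130/(130+24+26) = 130/180 = 0.7222

0.7222


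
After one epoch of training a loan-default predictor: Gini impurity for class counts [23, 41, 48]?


Probabilities: [23/112, 41/112, 48/112] ≈ [0.2054, 0.3661, 0.4286]
Σpᵢ² = (529 + 1681 + 2304)/112² = 4514/12544
Gini = 1 - Σpᵢ² = 1 - 4514/12544 = 0.6401

0.6401


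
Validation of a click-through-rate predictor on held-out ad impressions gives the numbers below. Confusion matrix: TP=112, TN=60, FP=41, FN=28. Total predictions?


Total = TP + TN + FP + FN
= 112 + 60 + 41 + 28
= 241
(Predicted positive: 153, predicted negative: 88)

241


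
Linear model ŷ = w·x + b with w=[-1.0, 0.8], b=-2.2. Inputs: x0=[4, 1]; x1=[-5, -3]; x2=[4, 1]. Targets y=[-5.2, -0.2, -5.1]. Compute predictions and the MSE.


ŷ0 = (-1.0)·(4) + (0.8)·(1) - 2.2 = -5.4
ŷ1 = (-1.0)·(-5) + (0.8)·(-3) - 2.2 = 0.4
ŷ2 = (-1.0)·(4) + (0.8)·(1) - 2.2 = -5.4
errors² = [0.04, 0.36, 0.09]
MSE = 0.4900/3 = 0.1633

0.1633


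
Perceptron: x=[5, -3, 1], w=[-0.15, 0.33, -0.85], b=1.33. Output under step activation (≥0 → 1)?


z = (5)·(-0.15) + (-3)·(0.33) + (1)·(-0.85) + 1.33
  = -1.26
step(z) = 0 (z<0)

0


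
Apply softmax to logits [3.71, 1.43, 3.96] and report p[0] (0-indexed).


Exponentials: e^3.71=40.8538, e^1.43=4.1787, e^3.96=52.4573
Sum = 97.4898
Softmax = [0.4191, 0.0429, 0.5381]
p[0] = 40.8538/97.4898 = 0.4191

0.4191


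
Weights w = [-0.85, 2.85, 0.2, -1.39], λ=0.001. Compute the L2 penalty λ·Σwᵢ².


‖w‖₂² = (-0.85)² + (2.85)² + (0.2)² + (-1.39)²
     = 0.7225 + 8.1225 + 0.04 + 1.9321
     = 10.8171
λ·‖w‖₂² = 0.001·10.8171 = 0.010817

0.010817


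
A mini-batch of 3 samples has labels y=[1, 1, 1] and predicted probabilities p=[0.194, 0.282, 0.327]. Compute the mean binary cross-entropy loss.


L[0] = -ln(0.194) = 1.6399
L[1] = -ln(0.282) = 1.2658
L[2] = -ln(0.327) = 1.1178
mean = (1.6399 + 1.2658 + 1.1178)/3 = 1.3412

1.3412


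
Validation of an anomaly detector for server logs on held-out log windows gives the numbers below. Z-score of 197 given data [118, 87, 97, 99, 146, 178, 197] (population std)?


μ = 131.7143, σ = 39.7697
z = (197 - 131.7143)/39.7697 = 1.6416

1.6416


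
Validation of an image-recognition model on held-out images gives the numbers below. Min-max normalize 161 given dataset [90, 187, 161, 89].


min=89, max=187
(161-89)/(187-89) = 72/98 = 0.7347

0.7347


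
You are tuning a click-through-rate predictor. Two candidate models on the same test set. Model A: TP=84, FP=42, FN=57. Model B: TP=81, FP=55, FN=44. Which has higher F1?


Model A: P=84/126=0.6667, R=84/141=0.5957, F1=2PR/(P+R)=2TP/(2TP+FP+FN)=168/267=0.6292
Model B: P=81/136=0.5956, R=81/125=0.648, F1=2PR/(P+R)=2TP/(2TP+FP+FN)=162/261=0.6207
0.6292 > 0.6207 → Model A

Model A


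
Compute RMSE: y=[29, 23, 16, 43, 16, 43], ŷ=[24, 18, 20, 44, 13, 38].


MSE = 101/6 = 16.8333
RMSE = √(101/6) = 4.1028

4.1028


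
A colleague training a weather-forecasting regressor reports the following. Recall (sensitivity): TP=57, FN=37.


Recall = TP/(TP+FN)
= 57/(57+37)
= 57/94 = 60.64%

60.64%


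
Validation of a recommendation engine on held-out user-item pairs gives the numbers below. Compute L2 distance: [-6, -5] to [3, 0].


d = √((-6-3)² + (-5-0)²)
  = √(81 + 25)
  = √106 = 10.2956

10.2956


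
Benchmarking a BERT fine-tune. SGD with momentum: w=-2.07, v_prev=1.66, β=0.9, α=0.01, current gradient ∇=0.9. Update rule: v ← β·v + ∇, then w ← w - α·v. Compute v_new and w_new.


v_new = 0.9·1.66 + 0.9 = 1.494 + 0.9 = 2.394
w_new = -2.07 - 0.01·2.394 = -2.07 - 0.02394 = -2.09394

v_new=2.394, w_new=-2.09394


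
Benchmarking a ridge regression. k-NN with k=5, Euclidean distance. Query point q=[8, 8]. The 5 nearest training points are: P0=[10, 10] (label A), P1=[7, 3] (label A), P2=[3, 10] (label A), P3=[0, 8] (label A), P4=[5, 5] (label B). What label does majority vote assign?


d(q,P0) = 2.8284  (label A)
d(q,P1) = 5.099  (label A)
d(q,P2) = 5.3852  (label A)
d(q,P3) = 8.0  (label A)
d(q,P4) = 4.2426  (label B)
Votes: A=4, B=1
Majority → A

A


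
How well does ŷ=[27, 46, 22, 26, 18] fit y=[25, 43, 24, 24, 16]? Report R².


ȳ = 26.4
SS_res = Σ(y-ŷ)² = 25
SS_tot = Σ(y-ȳ)² = 397.2
R² = 1 - SS_res/SS_tot = 1 - 0.0629 = 0.9371

0.9371


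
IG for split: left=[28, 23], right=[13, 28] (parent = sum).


Parent = [41, 51], H_parent = 0.9915
H_left = 0.9931 (n=51), H_right = 0.9012 (n=41)
H_children = (51/92)·0.9931 + (41/92)·0.9012 = 0.9521
IG = 0.9915 - 0.9521 = 0.0394

0.0394


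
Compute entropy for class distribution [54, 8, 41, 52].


Probabilities: [54/155, 8/155, 41/155, 52/155] ≈ [0.3484, 0.0516, 0.2645, 0.3355]
H = -((54/155)·log₂(54/155) + (8/155)·log₂(8/155) + (41/155)·log₂(41/155) + (52/155)·log₂(52/155))
  = 1.7868 bits

1.7868 bits


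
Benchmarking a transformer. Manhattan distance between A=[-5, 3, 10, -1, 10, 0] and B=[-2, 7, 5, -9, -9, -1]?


d = |-5+ 2| + |3-7| + |10-5| + |-1+ 9| + |10+ 9| + |0+ 1|
  = 3 + 4 + 5 + 8 + 19 + 1
  = 40

40


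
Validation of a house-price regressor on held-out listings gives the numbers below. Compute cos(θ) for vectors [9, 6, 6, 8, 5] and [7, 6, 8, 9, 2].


A·B = 9·7 + 6·6 + 6·8 + 8·9 + 5·2 = 229
‖A‖ = √242 = 15.5563, ‖B‖ = √234 = 15.2971
cos = 229/(√242·√234) = 229/√56628 = 0.9623

0.9623


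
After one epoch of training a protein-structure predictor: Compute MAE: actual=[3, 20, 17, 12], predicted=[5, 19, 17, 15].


Absolute errors: |3-5|=2, |20-19|=1, |17-17|=0, |12-15|=3
Sum = 6
MAE = 6/4 = 3/2

3/2


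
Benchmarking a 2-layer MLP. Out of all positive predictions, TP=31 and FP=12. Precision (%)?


Precision = TP/(TP+FP)
= 31/(31+12)
= 31/43 = 72.09%

72.09%


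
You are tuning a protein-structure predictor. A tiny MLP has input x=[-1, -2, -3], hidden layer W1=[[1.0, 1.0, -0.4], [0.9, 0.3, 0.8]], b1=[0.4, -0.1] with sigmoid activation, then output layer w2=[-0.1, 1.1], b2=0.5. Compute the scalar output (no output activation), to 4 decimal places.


z1[0] = (1.0)·(-1) + (1.0)·(-2) + (-0.4)·(-3) + 0.4 = -1.4
z1[1] = (0.9)·(-1) + (0.3)·(-2) + (0.8)·(-3) - 0.1 = -4.0
h = sigmoid(z1) = [0.1978, 0.018]
output = (-0.1)·(0.1978) + (1.1)·(0.018) + 0.5 = 0.5

0.5


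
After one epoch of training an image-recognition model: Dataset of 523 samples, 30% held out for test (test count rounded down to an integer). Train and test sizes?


Test = ⌊523·30/100⌋ = 156
Train = 523 - 156 = 367

Train: 367, Test: 156


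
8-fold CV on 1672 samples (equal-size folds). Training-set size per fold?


Fold size = 1672/8 = 209
Training per fold = 1672 - 209 = 1463

1463


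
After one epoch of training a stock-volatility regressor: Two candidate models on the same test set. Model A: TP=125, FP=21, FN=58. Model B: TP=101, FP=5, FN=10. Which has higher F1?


Model A: P=125/146=0.8562, R=125/183=0.6831, F1=2PR/(P+R)=2TP/(2TP+FP+FN)=250/329=0.7599
Model B: P=101/106=0.9528, R=101/111=0.9099, F1=2PR/(P+R)=2TP/(2TP+FP+FN)=202/217=0.9309
0.7599 < 0.9309 → Model B

Model B


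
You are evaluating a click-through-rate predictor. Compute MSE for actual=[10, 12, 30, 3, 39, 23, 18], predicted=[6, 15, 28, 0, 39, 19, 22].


Squared errors: (10-6)²=16, (12-15)²=9, (30-28)²=4, (3-0)²=9, (39-39)²=0, (23-19)²=16, (18-22)²=16
Sum = 70
MSE = 70/7 = 10

10


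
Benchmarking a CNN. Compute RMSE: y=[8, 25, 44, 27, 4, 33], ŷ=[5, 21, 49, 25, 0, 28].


MSE = 95/6 = 15.8333
RMSE = √(95/6) = 3.9791

3.9791


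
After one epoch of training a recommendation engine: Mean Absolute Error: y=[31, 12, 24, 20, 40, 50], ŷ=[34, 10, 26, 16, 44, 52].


Absolute errors: |31-34|=3, |12-10|=2, |24-26|=2, |20-16|=4, |40-44|=4, |50-52|=2
Sum = 17
MAE = 17/6 = 17/6

17/6


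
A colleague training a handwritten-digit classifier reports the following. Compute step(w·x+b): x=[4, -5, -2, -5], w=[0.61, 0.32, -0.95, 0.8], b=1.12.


z = (4)·(0.61) + (-5)·(0.32) + (-2)·(-0.95) + (-5)·(0.8) + 1.12
  = -0.14
step(z) = 0 (z<0)

0


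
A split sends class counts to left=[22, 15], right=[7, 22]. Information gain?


Parent = [29, 37], H_parent = 0.9894
H_left = 0.974 (n=37), H_right = 0.7973 (n=29)
H_children = (37/66)·0.974 + (29/66)·0.7973 = 0.8964
IG = 0.9894 - 0.8964 = 0.093

0.093


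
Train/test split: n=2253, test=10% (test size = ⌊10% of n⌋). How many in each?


Test = ⌊2253·10/100⌋ = 225
Train = 2253 - 225 = 2028

Train: 2028, Test: 225


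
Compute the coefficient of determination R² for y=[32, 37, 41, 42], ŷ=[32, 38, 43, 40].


ȳ = 38
SS_res = Σ(y-ŷ)² = 9
SS_tot = Σ(y-ȳ)² = 62
R² = 1 - SS_res/SS_tot = 1 - 0.1452 = 0.8548

0.8548


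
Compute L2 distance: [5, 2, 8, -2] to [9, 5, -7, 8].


d = √((5-9)² + (2-5)² + (8+ 7)² + (-2-8)²)
  = √(16 + 9 + 225 + 100)
  = √350 = 18.7083

18.7083


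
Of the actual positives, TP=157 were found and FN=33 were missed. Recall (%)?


Recall = TP/(TP+FN)
= 157/(157+33)
= 157/190 = 82.63%

82.63%


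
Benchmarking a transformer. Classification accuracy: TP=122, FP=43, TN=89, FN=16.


Accuracy = (TP+TN)/(TP+TN+FP+FN)
= (122+89)/(270)
= 211/270 = 78.15%

78.15%


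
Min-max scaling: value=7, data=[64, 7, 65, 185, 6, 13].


min=6, max=185
(7-6)/(185-6) = 1/179 = 0.0056

0.0056


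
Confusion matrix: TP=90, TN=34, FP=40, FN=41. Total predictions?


Total = TP + TN + FP + FN
= 90 + 34 + 40 + 41
= 205
(Predicted positive: 130, predicted negative: 75)

205


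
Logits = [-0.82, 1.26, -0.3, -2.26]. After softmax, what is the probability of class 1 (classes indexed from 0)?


Exponentials: e^-0.82=0.4404, e^1.26=3.5254, e^-0.3=0.7408, e^-2.26=0.1044
Sum = 4.811
Softmax = [0.0915, 0.7328, 0.154, 0.0217]
p[1] = 3.5254/4.811 = 0.7328

0.7328


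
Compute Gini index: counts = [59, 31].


Probabilities: [59/90, 31/90] ≈ [0.6556, 0.3444]
Σpᵢ² = (3481 + 961)/90² = 4442/8100
Gini = 1 - Σpᵢ² = 1 - 4442/8100 = 0.4516

0.4516


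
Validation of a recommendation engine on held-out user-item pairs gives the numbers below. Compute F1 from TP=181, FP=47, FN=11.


Precision = 181/228 = 0.7939
Recall = 181/192 = 0.9427
F1 = 2·P·R/(P+R) = 2·TP/(2·TP+FP+FN) = 362/(362+47+11) = 362/420 = 0.8619

0.8619


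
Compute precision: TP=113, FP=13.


Precision = TP/(TP+FP)
= 113/(113+13)
= 113/126 = 89.68%

89.68%


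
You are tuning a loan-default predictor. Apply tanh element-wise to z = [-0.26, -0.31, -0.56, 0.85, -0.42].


tanh(-0.26) = -0.2543
tanh(-0.31) = -0.3004
tanh(-0.56) = -0.508
tanh(0.85) = 0.6911
tanh(-0.42) = -0.3969
result = [-0.2543, -0.3004, -0.508, 0.6911, -0.3969]

[-0.2543, -0.3004, -0.508, 0.6911, -0.3969]


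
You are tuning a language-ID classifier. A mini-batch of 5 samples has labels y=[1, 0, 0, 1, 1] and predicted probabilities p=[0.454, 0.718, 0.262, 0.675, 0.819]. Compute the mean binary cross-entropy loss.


L[0] = -ln(0.454) = 0.7897
L[1] = -ln(1-0.718) = -ln(0.282) = 1.2658
L[2] = -ln(1-0.262) = -ln(0.738) = 0.3038
L[3] = -ln(0.675) = 0.393
L[4] = -ln(0.819) = 0.1997
mean = (0.7897 + 1.2658 + 0.3038 + 0.393 + 0.1997)/5 = 0.5904

0.5904


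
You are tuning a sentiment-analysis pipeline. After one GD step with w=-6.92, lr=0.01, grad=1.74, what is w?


w_new = w - α·∇
= -6.92 - 0.01·1.74
= -6.92 - 0.0174
= -6.9374

-6.9374


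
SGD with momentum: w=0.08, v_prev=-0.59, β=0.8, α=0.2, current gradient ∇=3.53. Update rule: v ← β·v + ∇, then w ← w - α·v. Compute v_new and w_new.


v_new = 0.8·-0.59 + 3.53 = -0.472 + 3.53 = 3.058
w_new = 0.08 - 0.2·3.058 = 0.08 - 0.6116 = -0.5316

v_new=3.058, w_new=-0.5316


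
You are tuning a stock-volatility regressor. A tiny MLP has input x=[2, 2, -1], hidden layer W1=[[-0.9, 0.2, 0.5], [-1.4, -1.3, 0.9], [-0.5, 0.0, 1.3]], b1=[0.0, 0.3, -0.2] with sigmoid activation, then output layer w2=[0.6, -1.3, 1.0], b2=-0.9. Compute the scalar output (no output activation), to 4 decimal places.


z1[0] = (-0.9)·(2) + (0.2)·(2) + (0.5)·(-1) + 0.0 = -1.9
z1[1] = (-1.4)·(2) + (-1.3)·(2) + (0.9)·(-1) + 0.3 = -6.0
z1[2] = (-0.5)·(2) + (0.0)·(2) + (1.3)·(-1) - 0.2 = -2.5
h = sigmoid(z1) = [0.1301, 0.0025, 0.0759]
output = (0.6)·(0.1301) + (-1.3)·(0.0025) + (1.0)·(0.0759) - 0.9 = -0.7493

-0.7493


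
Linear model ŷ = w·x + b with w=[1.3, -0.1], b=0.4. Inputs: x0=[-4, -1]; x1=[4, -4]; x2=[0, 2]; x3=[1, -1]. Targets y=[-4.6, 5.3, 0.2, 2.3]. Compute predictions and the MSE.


ŷ0 = (1.3)·(-4) + (-0.1)·(-1) + 0.4 = -4.7
ŷ1 = (1.3)·(4) + (-0.1)·(-4) + 0.4 = 6.0
ŷ2 = (1.3)·(0) + (-0.1)·(2) + 0.4 = 0.2
ŷ3 = (1.3)·(1) + (-0.1)·(-1) + 0.4 = 1.8
errors² = [0.01, 0.49, 0.0, 0.25]
MSE = 0.7500/4 = 0.1875

0.1875


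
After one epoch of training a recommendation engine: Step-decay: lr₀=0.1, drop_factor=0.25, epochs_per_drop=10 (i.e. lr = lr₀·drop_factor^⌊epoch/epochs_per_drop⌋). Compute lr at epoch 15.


n_drops = ⌊15/10⌋ = 1
lr = 0.1·0.25^1 = 0.1·0.25 = 0.025

0.025


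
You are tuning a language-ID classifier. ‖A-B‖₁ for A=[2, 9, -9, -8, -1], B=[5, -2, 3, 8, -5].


d = |2-5| + |9+ 2| + |-9-3| + |-8-8| + |-1+ 5|
  = 3 + 11 + 12 + 16 + 4
  = 46

46


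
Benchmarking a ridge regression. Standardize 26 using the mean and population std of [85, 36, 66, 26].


μ = 53.25, σ = 23.5093
z = (26 - 53.25)/23.5093 = -1.1591

-1.1591


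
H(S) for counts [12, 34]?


Probabilities: [12/46, 34/46] ≈ [0.2609, 0.7391]
H = -((12/46)·log₂(12/46) + (34/46)·log₂(34/46))
  = 0.8281 bits

0.8281 bits


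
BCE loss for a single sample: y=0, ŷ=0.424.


BCE = -[y·ln(p) + (1-y)·ln(1-p)]
= -0 - 1·ln(1-0.424)
= -ln(0.576) = 0.5516

0.5516


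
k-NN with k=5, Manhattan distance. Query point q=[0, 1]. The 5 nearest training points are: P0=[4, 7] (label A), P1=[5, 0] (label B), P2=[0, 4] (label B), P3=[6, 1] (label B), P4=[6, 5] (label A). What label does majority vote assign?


d(q,P0) = 10  (label A)
d(q,P1) = 6  (label B)
d(q,P2) = 3  (label B)
d(q,P3) = 6  (label B)
d(q,P4) = 10  (label A)
Votes: A=2, B=3
Majority → B

B


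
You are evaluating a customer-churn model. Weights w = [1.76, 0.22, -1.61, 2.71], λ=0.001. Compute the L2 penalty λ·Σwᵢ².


‖w‖₂² = (1.76)² + (0.22)² + (-1.61)² + (2.71)²
     = 3.0976 + 0.0484 + 2.5921 + 7.3441
     = 13.0822
λ·‖w‖₂² = 0.001·13.0822 = 0.013082

0.013082


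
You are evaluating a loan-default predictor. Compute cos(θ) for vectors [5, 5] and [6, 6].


A·B = 5·6 + 5·6 = 60
‖A‖ = √50 = 7.0711, ‖B‖ = √72 = 8.4853
cos = 60/(√50·√72) = 60/√3600 = 1.0

1.0


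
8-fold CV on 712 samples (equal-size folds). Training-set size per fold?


Fold size = 712/8 = 89
Training per fold = 712 - 89 = 623

623


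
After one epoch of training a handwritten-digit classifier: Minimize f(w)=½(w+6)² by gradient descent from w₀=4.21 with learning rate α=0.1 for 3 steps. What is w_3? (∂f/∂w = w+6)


step 1: grad = 4.21+6 = 10.21; w = 4.21 - 0.1·(10.21) = 3.189
step 2: grad = 3.189+6 = 9.189; w = 3.189 - 0.1·(9.189) = 2.2701
step 3: grad = 2.2701+6 = 8.2701; w = 2.2701 - 0.1·(8.2701) = 1.44309

1.44309


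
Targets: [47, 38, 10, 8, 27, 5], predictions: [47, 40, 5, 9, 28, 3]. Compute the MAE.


Absolute errors: |47-47|=0, |38-40|=2, |10-5|=5, |8-9|=1, |27-28|=1, |5-3|=2
Sum = 11
MAE = 11/6 = 11/6

11/6


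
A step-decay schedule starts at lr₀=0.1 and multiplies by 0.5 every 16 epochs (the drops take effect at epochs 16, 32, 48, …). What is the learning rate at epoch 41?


n_drops = ⌊41/16⌋ = 2
lr = 0.1·0.5^2 = 0.1·0.25 = 0.025

0.025


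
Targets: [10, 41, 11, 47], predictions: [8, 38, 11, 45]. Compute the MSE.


Squared errors: (10-8)²=4, (41-38)²=9, (11-11)²=0, (47-45)²=4
Sum = 17
MSE = 17/4 = 17/4

17/4


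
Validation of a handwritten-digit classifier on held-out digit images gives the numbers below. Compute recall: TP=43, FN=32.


Recall = TP/(TP+FN)
= 43/(43+32)
= 43/75 = 57.33%

57.33%


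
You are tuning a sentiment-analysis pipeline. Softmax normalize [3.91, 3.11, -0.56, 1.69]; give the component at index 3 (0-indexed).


Exponentials: e^3.91=49.899, e^3.11=22.421, e^-0.56=0.5712, e^1.69=5.4195
Sum = 78.3107
Softmax = [0.6372, 0.2863, 0.0073, 0.0692]
p[3] = 5.4195/78.3107 = 0.0692

0.0692


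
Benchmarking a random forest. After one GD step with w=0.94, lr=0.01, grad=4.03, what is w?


w_new = w - α·∇
= 0.94 - 0.01·4.03
= 0.94 - 0.0403
= 0.8997

0.8997


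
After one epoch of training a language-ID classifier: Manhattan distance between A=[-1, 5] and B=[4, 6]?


d = |-1-4| + |5-6|
  = 5 + 1
  = 6

6


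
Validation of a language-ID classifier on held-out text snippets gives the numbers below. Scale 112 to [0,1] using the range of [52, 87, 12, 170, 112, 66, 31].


min=12, max=170
(112-12)/(170-12) = 100/158 = 0.6329

0.6329


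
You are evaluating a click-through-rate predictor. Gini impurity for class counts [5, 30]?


Probabilities: [5/35, 30/35] ≈ [0.1429, 0.8571]
Σpᵢ² = (25 + 900)/35² = 925/1225
Gini = 1 - Σpᵢ² = 1 - 925/1225 = 0.2449

0.2449


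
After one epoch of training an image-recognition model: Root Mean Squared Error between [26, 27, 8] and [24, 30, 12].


MSE = 29/3 = 9.6667
RMSE = √(29/3) = 3.1091

3.1091


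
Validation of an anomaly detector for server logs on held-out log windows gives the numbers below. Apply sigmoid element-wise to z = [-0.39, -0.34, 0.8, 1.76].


σ(-0.39) = 1/(1+e^0.39) = 0.4037
σ(-0.34) = 1/(1+e^0.34) = 0.4158
σ(0.8) = 1/(1+e^-0.8) = 0.69
σ(1.76) = 1/(1+e^-1.76) = 0.8532
result = [0.4037, 0.4158, 0.69, 0.8532]

[0.4037, 0.4158, 0.69, 0.8532]


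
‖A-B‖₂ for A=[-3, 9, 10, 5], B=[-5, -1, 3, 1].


d = √((-3+ 5)² + (9+ 1)² + (10-3)² + (5-1)²)
  = √(4 + 100 + 49 + 16)
  = √169 = 13.0

13.0


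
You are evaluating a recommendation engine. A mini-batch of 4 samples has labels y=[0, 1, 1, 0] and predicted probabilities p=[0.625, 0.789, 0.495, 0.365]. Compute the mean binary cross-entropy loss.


L[0] = -ln(1-0.625) = -ln(0.375) = 0.9808
L[1] = -ln(0.789) = 0.237
L[2] = -ln(0.495) = 0.7032
L[3] = -ln(1-0.365) = -ln(0.635) = 0.4541
mean = (0.9808 + 0.237 + 0.7032 + 0.4541)/4 = 0.5938

0.5938


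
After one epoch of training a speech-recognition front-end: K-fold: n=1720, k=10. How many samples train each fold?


Fold size = 1720/10 = 172
Training per fold = 1720 - 172 = 1548

1548


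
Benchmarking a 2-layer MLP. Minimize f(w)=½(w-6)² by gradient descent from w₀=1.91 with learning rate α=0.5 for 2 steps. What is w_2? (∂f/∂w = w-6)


step 1: grad = 1.91-6 = -4.09; w = 1.91 - 0.5·(-4.09) = 3.955
step 2: grad = 3.955-6 = -2.045; w = 3.955 - 0.5·(-2.045) = 4.9775

4.9775


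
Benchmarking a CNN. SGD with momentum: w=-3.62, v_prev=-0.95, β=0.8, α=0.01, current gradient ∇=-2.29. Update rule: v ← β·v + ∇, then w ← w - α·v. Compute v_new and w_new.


v_new = 0.8·-0.95 - 2.29 = -0.76 - 2.29 = -3.05
w_new = -3.62 - 0.01·-3.05 = -3.62 + 0.0305 = -3.5895

v_new=-3.05, w_new=-3.5895


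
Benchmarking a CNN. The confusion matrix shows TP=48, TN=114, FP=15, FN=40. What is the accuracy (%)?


Accuracy = (TP+TN)/(TP+TN+FP+FN)
= (48+114)/(217)
= 162/217 = 74.65%

74.65%


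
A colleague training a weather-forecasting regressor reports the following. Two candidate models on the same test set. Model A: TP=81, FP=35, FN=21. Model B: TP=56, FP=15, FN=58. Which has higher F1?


Model A: P=81/116=0.6983, R=81/102=0.7941, F1=2PR/(P+R)=2TP/(2TP+FP+FN)=162/218=0.7431
Model B: P=56/71=0.7887, R=56/114=0.4912, F1=2PR/(P+R)=2TP/(2TP+FP+FN)=112/185=0.6054
0.7431 > 0.6054 → Model A

Model A


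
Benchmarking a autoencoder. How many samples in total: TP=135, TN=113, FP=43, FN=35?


Total = TP + TN + FP + FN
= 135 + 113 + 43 + 35
= 326
(Predicted positive: 178, predicted negative: 148)

326


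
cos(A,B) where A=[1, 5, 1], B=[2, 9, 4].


A·B = 1·2 + 5·9 + 1·4 = 51
‖A‖ = √27 = 5.1962, ‖B‖ = √101 = 10.0499
cos = 51/(√27·√101) = 51/√2727 = 0.9766

0.9766


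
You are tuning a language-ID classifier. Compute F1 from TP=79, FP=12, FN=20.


Precision = 79/91 = 0.8681
Recall = 79/99 = 0.798
F1 = 2·P·R/(P+R) = 2·TP/(2·TP+FP+FN) = 158/(158+12+20) = 158/190 = 0.8316

0.8316


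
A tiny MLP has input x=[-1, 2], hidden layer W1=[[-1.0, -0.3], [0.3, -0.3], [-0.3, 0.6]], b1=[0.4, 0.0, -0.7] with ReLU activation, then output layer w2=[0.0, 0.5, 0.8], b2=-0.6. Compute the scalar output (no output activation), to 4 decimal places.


z1[0] = (-1.0)·(-1) + (-0.3)·(2) + 0.4 = 0.8
z1[1] = (0.3)·(-1) + (-0.3)·(2) + 0.0 = -0.9
z1[2] = (-0.3)·(-1) + (0.6)·(2) - 0.7 = 0.8
h = ReLU(z1) = [0.8, 0.0, 0.8]
output = (0.0)·(0.8) + (0.5)·(0.0) + (0.8)·(0.8) - 0.6 = 0.04

0.04


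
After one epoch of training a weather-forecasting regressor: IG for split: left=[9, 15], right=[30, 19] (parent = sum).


Parent = [39, 34], H_parent = 0.9966
H_left = 0.9544 (n=24), H_right = 0.9633 (n=49)
H_children = (24/73)·0.9544 + (49/73)·0.9633 = 0.9604
IG = 0.9966 - 0.9604 = 0.0362

0.0362


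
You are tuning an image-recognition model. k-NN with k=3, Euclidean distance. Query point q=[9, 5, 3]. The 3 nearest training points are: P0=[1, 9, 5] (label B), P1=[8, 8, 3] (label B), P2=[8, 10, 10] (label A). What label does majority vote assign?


d(q,P0) = 9.1652  (label B)
d(q,P1) = 3.1623  (label B)
d(q,P2) = 8.6603  (label A)
Votes: A=1, B=2
Majority → B

B


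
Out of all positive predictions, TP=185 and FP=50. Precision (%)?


Precision = TP/(TP+FP)
= 185/(185+50)
= 185/235 = 78.72%

78.72%


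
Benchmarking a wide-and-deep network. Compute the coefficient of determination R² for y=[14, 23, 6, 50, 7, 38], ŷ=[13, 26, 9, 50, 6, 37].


ȳ = 23
SS_res = Σ(y-ŷ)² = 21
SS_tot = Σ(y-ȳ)² = 1580
R² = 1 - SS_res/SS_tot = 1 - 0.0133 = 0.9867

0.9867


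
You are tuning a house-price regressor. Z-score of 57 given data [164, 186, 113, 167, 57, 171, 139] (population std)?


μ = 142.4286, σ = 41.3344
z = (57 - 142.4286)/41.3344 = -2.0668

-2.0668


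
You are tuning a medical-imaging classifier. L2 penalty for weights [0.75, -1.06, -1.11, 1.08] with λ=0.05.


‖w‖₂² = (0.75)² + (-1.06)² + (-1.11)² + (1.08)²
     = 0.5625 + 1.1236 + 1.2321 + 1.1664
     = 4.0846
λ·‖w‖₂² = 0.05·4.0846 = 0.20423

0.20423


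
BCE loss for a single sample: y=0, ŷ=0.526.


BCE = -[y·ln(p) + (1-y)·ln(1-p)]
= -0 - 1·ln(1-0.526)
= -ln(0.474) = 0.7465

0.7465


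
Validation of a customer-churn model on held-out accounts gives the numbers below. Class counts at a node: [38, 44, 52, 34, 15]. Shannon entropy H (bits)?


Probabilities: [38/183, 44/183, 52/183, 34/183, 15/183] ≈ [0.2077, 0.2404, 0.2842, 0.1858, 0.082]
H = -((38/183)·log₂(38/183) + (44/183)·log₂(44/183) + (52/183)·log₂(52/183) + (34/183)·log₂(34/183) + (15/183)·log₂(15/183))
  = 2.2281 bits

2.2281 bits


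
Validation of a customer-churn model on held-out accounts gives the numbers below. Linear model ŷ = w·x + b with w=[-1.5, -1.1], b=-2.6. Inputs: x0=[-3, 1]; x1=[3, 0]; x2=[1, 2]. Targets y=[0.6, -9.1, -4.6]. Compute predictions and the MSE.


ŷ0 = (-1.5)·(-3) + (-1.1)·(1) - 2.6 = 0.8
ŷ1 = (-1.5)·(3) + (-1.1)·(0) - 2.6 = -7.1
ŷ2 = (-1.5)·(1) + (-1.1)·(2) - 2.6 = -6.3
errors² = [0.04, 4.0, 2.89]
MSE = 6.9300/3 = 2.31

2.31


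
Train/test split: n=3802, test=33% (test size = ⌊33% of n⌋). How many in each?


Test = ⌊3802·33/100⌋ = 1254
Train = 3802 - 1254 = 2548

Train: 2548, Test: 1254


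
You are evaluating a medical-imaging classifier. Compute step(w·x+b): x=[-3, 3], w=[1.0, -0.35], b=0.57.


z = (-3)·(1.0) + (3)·(-0.35) + 0.57
  = -3.48
step(z) = 0 (z<0)

0


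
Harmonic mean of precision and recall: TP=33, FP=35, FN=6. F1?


Precision = 33/68 = 0.4853
Recall = 33/39 = 0.8462
F1 = 2·P·R/(P+R) = 2·TP/(2·TP+FP+FN) = 66/(66+35+6) = 66/107 = 0.6168

0.6168


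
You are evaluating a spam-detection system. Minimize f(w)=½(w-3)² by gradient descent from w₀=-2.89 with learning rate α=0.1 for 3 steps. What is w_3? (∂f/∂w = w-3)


step 1: grad = -2.89-3 = -5.89; w = -2.89 - 0.1·(-5.89) = -2.301
step 2: grad = -2.301-3 = -5.301; w = -2.301 - 0.1·(-5.301) = -1.7709
step 3: grad = -1.7709-3 = -4.7709; w = -1.7709 - 0.1·(-4.7709) = -1.29381

-1.29381


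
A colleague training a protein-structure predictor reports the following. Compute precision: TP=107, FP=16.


Precision = TP/(TP+FP)
= 107/(107+16)
= 107/123 = 86.99%

86.99%


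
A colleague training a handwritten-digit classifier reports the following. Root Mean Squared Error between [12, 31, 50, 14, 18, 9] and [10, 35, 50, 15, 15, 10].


MSE = 31/6 = 5.1667
RMSE = √(31/6) = 2.273

2.273


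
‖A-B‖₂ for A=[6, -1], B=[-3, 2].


d = √((6+ 3)² + (-1-2)²)
  = √(81 + 9)
  = √90 = 9.4868

9.4868


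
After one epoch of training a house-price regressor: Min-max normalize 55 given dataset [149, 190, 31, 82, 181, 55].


min=31, max=190
(55-31)/(190-31) = 24/159 = 0.1509

0.1509


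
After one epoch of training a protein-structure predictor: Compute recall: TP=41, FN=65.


Recall = TP/(TP+FN)
= 41/(41+65)
= 41/106 = 38.68%

38.68%


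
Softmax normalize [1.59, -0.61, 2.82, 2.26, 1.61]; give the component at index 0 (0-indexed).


Exponentials: e^1.59=4.9037, e^-0.61=0.5434, e^2.82=16.7769, e^2.26=9.5831, e^1.61=5.0028
Sum = 36.8099
Softmax = [0.1332, 0.0148, 0.4558, 0.2603, 0.1359]
p[0] = 4.9037/36.8099 = 0.1332

0.1332


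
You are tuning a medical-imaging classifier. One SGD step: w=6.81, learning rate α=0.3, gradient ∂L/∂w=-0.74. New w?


w_new = w - α·∇
= 6.81 - 0.3·-0.74
= 6.81 + 0.222
= 7.032

7.032


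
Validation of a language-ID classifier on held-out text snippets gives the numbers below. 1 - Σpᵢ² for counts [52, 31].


Probabilities: [52/83, 31/83] ≈ [0.6265, 0.3735]
Σpᵢ² = (2704 + 961)/83² = 3665/6889
Gini = 1 - Σpᵢ² = 1 - 3665/6889 = 0.468

0.468


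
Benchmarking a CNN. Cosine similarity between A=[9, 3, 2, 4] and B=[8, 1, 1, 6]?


A·B = 9·8 + 3·1 + 2·1 + 4·6 = 101
‖A‖ = √110 = 10.4881, ‖B‖ = √102 = 10.0995
cos = 101/(√110·√102) = 101/√11220 = 0.9535

0.9535


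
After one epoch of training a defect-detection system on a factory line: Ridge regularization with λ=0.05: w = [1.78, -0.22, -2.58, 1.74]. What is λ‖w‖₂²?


‖w‖₂² = (1.78)² + (-0.22)² + (-2.58)² + (1.74)²
     = 3.1684 + 0.0484 + 6.6564 + 3.0276
     = 12.9008
λ·‖w‖₂² = 0.05·12.9008 = 0.64504

0.64504


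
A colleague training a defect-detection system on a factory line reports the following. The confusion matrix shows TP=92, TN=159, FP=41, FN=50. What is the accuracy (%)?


Accuracy = (TP+TN)/(TP+TN+FP+FN)
= (92+159)/(342)
= 251/342 = 73.39%

73.39%


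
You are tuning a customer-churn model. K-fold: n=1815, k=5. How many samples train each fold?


Fold size = 1815/5 = 363
Training per fold = 1815 - 363 = 1452

1452


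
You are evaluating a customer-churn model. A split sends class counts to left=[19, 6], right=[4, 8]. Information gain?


Parent = [23, 14], H_parent = 0.9569
H_left = 0.795 (n=25), H_right = 0.9183 (n=12)
H_children = (25/37)·0.795 + (12/37)·0.9183 = 0.835
IG = 0.9569 - 0.835 = 0.1219

0.1219


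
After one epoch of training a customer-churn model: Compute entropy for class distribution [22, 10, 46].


Probabilities: [22/78, 10/78, 46/78] ≈ [0.2821, 0.1282, 0.5897]
H = -((22/78)·log₂(22/78) + (10/78)·log₂(10/78) + (46/78)·log₂(46/78))
  = 1.3442 bits

1.3442 bits


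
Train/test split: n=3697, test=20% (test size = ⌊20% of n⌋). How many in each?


Test = ⌊3697·20/100⌋ = 739
Train = 3697 - 739 = 2958

Train: 2958, Test: 739


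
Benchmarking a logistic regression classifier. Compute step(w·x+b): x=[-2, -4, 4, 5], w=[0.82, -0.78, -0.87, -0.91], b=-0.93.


z = (-2)·(0.82) + (-4)·(-0.78) + (4)·(-0.87) + (5)·(-0.91) - 0.93
  = -7.48
step(z) = 0 (z<0)

0


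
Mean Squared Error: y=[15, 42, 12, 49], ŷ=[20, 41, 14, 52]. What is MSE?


Squared errors: (15-20)²=25, (42-41)²=1, (12-14)²=4, (49-52)²=9
Sum = 39
MSE = 39/4 = 39/4

39/4


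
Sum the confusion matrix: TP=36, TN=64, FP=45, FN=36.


Total = TP + TN + FP + FN
= 36 + 64 + 45 + 36
= 181
(Predicted positive: 81, predicted negative: 100)

181


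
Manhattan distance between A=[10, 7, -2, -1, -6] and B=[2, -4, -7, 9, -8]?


d = |10-2| + |7+ 4| + |-2+ 7| + |-1-9| + |-6+ 8|
  = 8 + 11 + 5 + 10 + 2
  = 36

36


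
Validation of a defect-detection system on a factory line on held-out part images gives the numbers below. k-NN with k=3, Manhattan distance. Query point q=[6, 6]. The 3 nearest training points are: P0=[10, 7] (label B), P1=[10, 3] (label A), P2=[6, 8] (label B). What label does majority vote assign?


d(q,P0) = 5  (label B)
d(q,P1) = 7  (label A)
d(q,P2) = 2  (label B)
Votes: A=1, B=2
Majority → B

B


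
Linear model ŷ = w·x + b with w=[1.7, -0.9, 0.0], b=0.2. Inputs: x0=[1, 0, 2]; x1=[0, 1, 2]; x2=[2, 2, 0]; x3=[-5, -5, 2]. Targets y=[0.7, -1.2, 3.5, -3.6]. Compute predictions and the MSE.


ŷ0 = (1.7)·(1) + (-0.9)·(0) + (0.0)·(2) + 0.2 = 1.9
ŷ1 = (1.7)·(0) + (-0.9)·(1) + (0.0)·(2) + 0.2 = -0.7
ŷ2 = (1.7)·(2) + (-0.9)·(2) + (0.0)·(0) + 0.2 = 1.8
ŷ3 = (1.7)·(-5) + (-0.9)·(-5) + (0.0)·(2) + 0.2 = -3.8
errors² = [1.44, 0.25, 2.89, 0.04]
MSE = 4.6200/4 = 1.155

1.155


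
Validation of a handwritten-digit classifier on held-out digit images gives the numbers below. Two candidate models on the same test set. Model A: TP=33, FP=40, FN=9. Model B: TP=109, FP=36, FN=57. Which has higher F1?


Model A: P=33/73=0.4521, R=33/42=0.7857, F1=2PR/(P+R)=2TP/(2TP+FP+FN)=66/115=0.5739
Model B: P=109/145=0.7517, R=109/166=0.6566, F1=2PR/(P+R)=2TP/(2TP+FP+FN)=218/311=0.701
0.5739 < 0.701 → Model B

Model B


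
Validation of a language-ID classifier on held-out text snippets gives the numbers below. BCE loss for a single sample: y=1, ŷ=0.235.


BCE = -[y·ln(p) + (1-y)·ln(1-p)]
= -1·ln(0.235) - 0
= -ln(0.235) = 1.4482

1.4482


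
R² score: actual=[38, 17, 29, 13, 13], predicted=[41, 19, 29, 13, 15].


ȳ = 22
SS_res = Σ(y-ŷ)² = 17
SS_tot = Σ(y-ȳ)² = 492
R² = 1 - SS_res/SS_tot = 1 - 0.0346 = 0.9654

0.9654


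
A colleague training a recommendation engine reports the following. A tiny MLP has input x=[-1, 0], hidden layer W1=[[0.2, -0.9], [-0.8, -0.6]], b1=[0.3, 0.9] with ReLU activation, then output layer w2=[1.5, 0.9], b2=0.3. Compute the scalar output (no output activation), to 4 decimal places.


z1[0] = (0.2)·(-1) + (-0.9)·(0) + 0.3 = 0.1
z1[1] = (-0.8)·(-1) + (-0.6)·(0) + 0.9 = 1.7
h = ReLU(z1) = [0.1, 1.7]
output = (1.5)·(0.1) + (0.9)·(1.7) + 0.3 = 1.98

1.98


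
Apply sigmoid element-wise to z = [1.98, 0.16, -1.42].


σ(1.98) = 1/(1+e^-1.98) = 0.8787
σ(0.16) = 1/(1+e^-0.16) = 0.5399
σ(-1.42) = 1/(1+e^1.42) = 0.1947
result = [0.8787, 0.5399, 0.1947]

[0.8787, 0.5399, 0.1947]


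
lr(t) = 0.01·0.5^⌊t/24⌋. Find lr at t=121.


n_drops = ⌊121/24⌋ = 5
lr = 0.01·0.5^5 = 0.01·0.03125 = 0.0003125

0.0003125


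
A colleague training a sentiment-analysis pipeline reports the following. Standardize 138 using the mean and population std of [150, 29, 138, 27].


μ = 86, σ = 58.1593
z = (138 - 86)/58.1593 = 0.8941

0.8941


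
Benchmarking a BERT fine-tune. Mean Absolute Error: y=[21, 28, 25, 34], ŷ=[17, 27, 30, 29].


Absolute errors: |21-17|=4, |28-27|=1, |25-30|=5, |34-29|=5
Sum = 15
MAE = 15/4 = 15/4

15/4


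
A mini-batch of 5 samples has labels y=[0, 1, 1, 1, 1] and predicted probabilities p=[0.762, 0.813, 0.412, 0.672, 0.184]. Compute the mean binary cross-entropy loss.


L[0] = -ln(1-0.762) = -ln(0.238) = 1.4355
L[1] = -ln(0.813) = 0.207
L[2] = -ln(0.412) = 0.8867
L[3] = -ln(0.672) = 0.3975
L[4] = -ln(0.184) = 1.6928
mean = (1.4355 + 0.207 + 0.8867 + 0.3975 + 1.6928)/5 = 0.9239

0.9239


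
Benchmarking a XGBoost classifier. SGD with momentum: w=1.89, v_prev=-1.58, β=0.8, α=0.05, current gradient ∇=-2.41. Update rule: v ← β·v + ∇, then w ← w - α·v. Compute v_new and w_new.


v_new = 0.8·-1.58 - 2.41 = -1.264 - 2.41 = -3.674
w_new = 1.89 - 0.05·-3.674 = 1.89 + 0.1837 = 2.0737

v_new=-3.674, w_new=2.0737


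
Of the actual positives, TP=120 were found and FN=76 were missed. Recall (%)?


Recall = TP/(TP+FN)
= 120/(120+76)
= 120/196 = 61.22%

61.22%


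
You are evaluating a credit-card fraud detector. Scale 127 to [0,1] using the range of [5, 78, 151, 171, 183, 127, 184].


min=5, max=184
(127-5)/(184-5) = 122/179 = 0.6816

0.6816


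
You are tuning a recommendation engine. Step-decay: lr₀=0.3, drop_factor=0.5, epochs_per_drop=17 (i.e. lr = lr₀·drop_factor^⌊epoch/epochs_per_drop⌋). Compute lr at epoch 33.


n_drops = ⌊33/17⌋ = 1
lr = 0.3·0.5^1 = 0.3·0.5 = 0.15

0.15


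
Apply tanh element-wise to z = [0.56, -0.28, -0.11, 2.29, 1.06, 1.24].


tanh(0.56) = 0.508
tanh(-0.28) = -0.2729
tanh(-0.11) = -0.1096
tanh(2.29) = 0.9797
tanh(1.06) = 0.7857
tanh(1.24) = 0.8455
result = [0.508, -0.2729, -0.1096, 0.9797, 0.7857, 0.8455]

[0.508, -0.2729, -0.1096, 0.9797, 0.7857, 0.8455]


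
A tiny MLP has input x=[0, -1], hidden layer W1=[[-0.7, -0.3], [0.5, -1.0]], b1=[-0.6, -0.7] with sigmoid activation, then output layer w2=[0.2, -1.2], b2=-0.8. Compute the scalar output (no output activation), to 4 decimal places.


z1[0] = (-0.7)·(0) + (-0.3)·(-1) - 0.6 = -0.3
z1[1] = (0.5)·(0) + (-1.0)·(-1) - 0.7 = 0.3
h = sigmoid(z1) = [0.4256, 0.5744]
output = (0.2)·(0.4256) + (-1.2)·(0.5744) - 0.8 = -1.4042

-1.4042


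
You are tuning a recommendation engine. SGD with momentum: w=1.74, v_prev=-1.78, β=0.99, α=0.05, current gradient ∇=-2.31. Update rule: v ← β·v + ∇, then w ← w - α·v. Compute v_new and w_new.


v_new = 0.99·-1.78 - 2.31 = -1.7622 - 2.31 = -4.0722
w_new = 1.74 - 0.05·-4.0722 = 1.74 + 0.20361 = 1.94361

v_new=-4.0722, w_new=1.94361


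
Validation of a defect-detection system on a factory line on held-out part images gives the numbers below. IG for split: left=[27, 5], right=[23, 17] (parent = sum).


Parent = [50, 22], H_parent = 0.888
H_left = 0.6253 (n=32), H_right = 0.9837 (n=40)
H_children = (32/72)·0.6253 + (40/72)·0.9837 = 0.8244
IG = 0.888 - 0.8244 = 0.0636

0.0636


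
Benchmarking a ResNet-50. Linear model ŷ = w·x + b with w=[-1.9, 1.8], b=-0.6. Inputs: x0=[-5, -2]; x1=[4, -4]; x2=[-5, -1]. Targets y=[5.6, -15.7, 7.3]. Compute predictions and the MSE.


ŷ0 = (-1.9)·(-5) + (1.8)·(-2) - 0.6 = 5.3
ŷ1 = (-1.9)·(4) + (1.8)·(-4) - 0.6 = -15.4
ŷ2 = (-1.9)·(-5) + (1.8)·(-1) - 0.6 = 7.1
errors² = [0.09, 0.09, 0.04]
MSE = 0.2200/3 = 0.0733

0.0733


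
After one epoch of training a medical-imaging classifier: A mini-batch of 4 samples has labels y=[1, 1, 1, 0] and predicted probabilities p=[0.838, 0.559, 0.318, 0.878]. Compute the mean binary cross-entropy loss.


L[0] = -ln(0.838) = 0.1767
L[1] = -ln(0.559) = 0.5816
L[2] = -ln(0.318) = 1.1457
L[3] = -ln(1-0.878) = -ln(0.122) = 2.1037
mean = (0.1767 + 0.5816 + 1.1457 + 2.1037)/4 = 1.0019

1.0019


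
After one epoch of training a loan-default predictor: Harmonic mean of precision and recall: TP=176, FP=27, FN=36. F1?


Precision = 176/203 = 0.867
Recall = 176/212 = 0.8302
F1 = 2·P·R/(P+R) = 2·TP/(2·TP+FP+FN) = 352/(352+27+36) = 352/415 = 0.8482

0.8482


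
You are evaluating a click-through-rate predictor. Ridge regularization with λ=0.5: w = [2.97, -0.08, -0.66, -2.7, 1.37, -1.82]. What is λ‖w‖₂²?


‖w‖₂² = (2.97)² + (-0.08)² + (-0.66)² + (-2.7)² + (1.37)² + (-1.82)²
     = 8.8209 + 0.0064 + 0.4356 + 7.29 + 1.8769 + 3.3124
     = 21.7422
λ·‖w‖₂² = 0.5·21.7422 = 10.8711

10.8711


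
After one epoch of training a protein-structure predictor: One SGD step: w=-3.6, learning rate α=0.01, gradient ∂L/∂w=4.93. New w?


w_new = w - α·∇
= -3.6 - 0.01·4.93
= -3.6 - 0.0493
= -3.6493

-3.6493


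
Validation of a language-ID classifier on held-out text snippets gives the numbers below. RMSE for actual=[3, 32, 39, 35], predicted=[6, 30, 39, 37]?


MSE = 17/4 = 4.25
RMSE = √(17/4) = 2.0616

2.0616


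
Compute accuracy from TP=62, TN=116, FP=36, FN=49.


Accuracy = (TP+TN)/(TP+TN+FP+FN)
= (62+116)/(263)
= 178/263 = 67.68%

67.68%


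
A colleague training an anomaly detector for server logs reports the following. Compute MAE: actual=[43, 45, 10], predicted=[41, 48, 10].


Absolute errors: |43-41|=2, |45-48|=3, |10-10|=0
Sum = 5
MAE = 5/3 = 5/3

5/3


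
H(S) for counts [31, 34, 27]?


Probabilities: [31/92, 34/92, 27/92] ≈ [0.337, 0.3696, 0.2935]
H = -((31/92)·log₂(31/92) + (34/92)·log₂(34/92) + (27/92)·log₂(27/92))
  = 1.5786 bits

1.5786 bits


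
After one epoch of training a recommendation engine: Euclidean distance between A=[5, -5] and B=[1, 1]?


d = √((5-1)² + (-5-1)²)
  = √(16 + 36)
  = √52 = 7.2111

7.2111


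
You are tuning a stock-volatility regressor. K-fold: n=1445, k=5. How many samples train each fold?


Fold size = 1445/5 = 289
Training per fold = 1445 - 289 = 1156

1156


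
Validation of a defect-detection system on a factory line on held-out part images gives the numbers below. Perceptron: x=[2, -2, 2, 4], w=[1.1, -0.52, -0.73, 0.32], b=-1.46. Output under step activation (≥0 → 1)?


z = (2)·(1.1) + (-2)·(-0.52) + (2)·(-0.73) + (4)·(0.32) - 1.46
  = 1.6
step(z) = 1 (z≥0)

1
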